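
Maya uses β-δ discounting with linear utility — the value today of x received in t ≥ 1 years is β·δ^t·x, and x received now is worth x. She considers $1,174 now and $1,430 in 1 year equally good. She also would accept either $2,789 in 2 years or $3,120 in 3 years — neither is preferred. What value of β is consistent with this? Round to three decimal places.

β ≈ 0.918

The second indifference involves only future payoffs, so β cancels: β·δ^2·2789 = β·δ^3·3120, giving δ = 2789/3120 = 0.89391.
The first indifference: 1174 = β·δ·1430, so β = 1174/(δ·1430) = 1174/(0.89391·1430) ≈ 0.918.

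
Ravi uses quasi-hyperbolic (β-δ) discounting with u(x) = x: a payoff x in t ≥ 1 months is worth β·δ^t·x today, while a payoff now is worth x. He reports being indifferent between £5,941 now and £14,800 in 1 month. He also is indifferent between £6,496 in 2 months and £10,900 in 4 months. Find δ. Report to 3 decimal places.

Both payoffs in the second observation are in the future, so β drops out: δ^2·6496 = δ^4·10900 ⇒ δ^2 = 6496/10900 = 0.59596, so δ = 0.77199.

δ ≈ 0.772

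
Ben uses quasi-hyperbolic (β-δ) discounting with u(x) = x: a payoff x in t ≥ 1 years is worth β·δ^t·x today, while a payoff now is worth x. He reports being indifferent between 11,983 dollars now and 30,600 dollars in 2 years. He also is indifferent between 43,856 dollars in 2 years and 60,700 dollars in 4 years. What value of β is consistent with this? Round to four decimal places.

β ≈ 0.5420

From the later pair, β·δ^2·43856 = β·δ^4·60700; dividing through, δ^2 = 43856/60700 = 0.72250, so δ = 0.85000.
The first indifference: 11983 = β·δ^2·30600, so β = 11983/(δ^2·30600) = 11983/(0.72250·30600) ≈ 0.5420.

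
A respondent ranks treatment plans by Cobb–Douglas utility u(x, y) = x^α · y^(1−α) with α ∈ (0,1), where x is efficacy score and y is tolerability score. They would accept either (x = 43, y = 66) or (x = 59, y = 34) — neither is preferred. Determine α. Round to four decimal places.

Set the two utilities equal: 43^α·66^(1−α) = 59^α·34^(1−α).
Taking logs: α·ln 43 + (1−α)·ln 66 = α·ln 59 + (1−α)·ln 34, i.e. α·-0.3163373 = (1−α)·-0.6632942.
Thus α·(-0.9796315) = -0.6632942, so α = -0.6632942/-0.9796315 ≈ 0.6771.

α ≈ 0.6771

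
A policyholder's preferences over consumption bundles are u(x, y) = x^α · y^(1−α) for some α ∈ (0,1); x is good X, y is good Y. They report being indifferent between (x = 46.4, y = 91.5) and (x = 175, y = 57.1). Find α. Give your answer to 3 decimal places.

Indifference: 46.4^α · 91.5^(1−α) = 175^α · 57.1^(1−α).
(46.4/175)^α = (57.1/91.5)^(1−α); take logs: α·ln(46.4/175) = (1−α)·ln(57.1/91.5), i.e. α·-1.327487 = (1−α)·-0.471535.
So α/(1−α) = (-0.471535)/(-1.327487) = 0.355209, and α = 0.355209/1.355209 ≈ 0.262.

α ≈ 0.262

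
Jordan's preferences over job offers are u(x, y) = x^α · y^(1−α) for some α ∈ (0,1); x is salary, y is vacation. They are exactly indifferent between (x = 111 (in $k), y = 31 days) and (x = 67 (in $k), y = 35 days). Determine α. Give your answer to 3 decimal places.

α ≈ 0.194

Set the two utilities equal: 111^α·31^(1−α) = 67^α·35^(1−α).
Taking logs: α·ln 111 + (1−α)·ln 31 = α·ln 67 + (1−α)·ln 35, i.e. α·0.504838 = (1−α)·0.121361.
So α/(1−α) = (0.121361)/(0.504838) = 0.240396, and α = 0.240396/1.240396 ≈ 0.194.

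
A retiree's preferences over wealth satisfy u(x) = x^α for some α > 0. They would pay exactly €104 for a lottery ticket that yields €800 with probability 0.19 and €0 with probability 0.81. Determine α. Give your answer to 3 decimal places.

α ≈ 0.814

Since u(0) = 0, the lottery's EU is 0.19·800^α.
Equating: 104^α = 0.19·800^α, i.e. 0.1300^α = 0.19.
Take logs: α = ln 0.19 / ln(104/800) ≈ 0.81400.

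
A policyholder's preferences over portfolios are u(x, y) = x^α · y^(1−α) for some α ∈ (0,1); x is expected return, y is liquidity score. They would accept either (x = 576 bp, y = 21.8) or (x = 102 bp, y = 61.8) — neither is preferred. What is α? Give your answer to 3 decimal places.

α ≈ 0.376

The Cobb–Douglas utilities coincide, so 576^α·21.8^(1−α) = 102^α·61.8^(1−α).
Rearrange to (576/102)^α = (61.8/21.8)^(1−α) and take logs: α·1.731135 = (1−α)·1.041993.
So α/(1−α) = (1.041993)/(1.731135) = 0.601913, and α = 0.601913/1.601913 ≈ 0.376.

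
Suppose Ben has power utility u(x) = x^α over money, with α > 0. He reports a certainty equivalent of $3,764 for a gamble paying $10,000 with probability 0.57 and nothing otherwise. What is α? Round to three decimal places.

α ≈ 0.575

EU(lottery) = 0.57·10000^α + 0.43·0 = 0.57·10000^α.
Setting u(3764) equal to that: 3764^α = 0.57·10000^α ⇒ (3764/10000)^α = 0.57.
α = ln(0.57) / ln(3764/10000) = -0.562119/-0.977103 ≈ 0.575.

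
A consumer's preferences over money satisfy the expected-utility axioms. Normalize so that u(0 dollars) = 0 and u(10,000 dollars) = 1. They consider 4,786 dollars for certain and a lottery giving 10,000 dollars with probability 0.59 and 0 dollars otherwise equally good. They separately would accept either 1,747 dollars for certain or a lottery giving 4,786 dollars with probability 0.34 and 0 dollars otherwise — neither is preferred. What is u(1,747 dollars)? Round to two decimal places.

First, u(4,786 dollars) = 0.59·u(10,000 dollars) + 0.41·u(0 dollars) = 0.59.
Chaining: u(1,747 dollars) = 0.34·0.59 + 0.66·0.00 = 0.2006.

0.20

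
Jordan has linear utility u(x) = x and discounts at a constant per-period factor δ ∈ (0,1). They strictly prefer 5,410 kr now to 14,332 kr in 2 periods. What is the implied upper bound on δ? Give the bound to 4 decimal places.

δ < 0.6144

Comparing present values: 5410 > δ^2·14332.
So δ^2 < 5410/14332 = 0.37748; taking the square root of both positive sides preserves the inequality.
δ < 0.37748^(1/2) = 0.6144.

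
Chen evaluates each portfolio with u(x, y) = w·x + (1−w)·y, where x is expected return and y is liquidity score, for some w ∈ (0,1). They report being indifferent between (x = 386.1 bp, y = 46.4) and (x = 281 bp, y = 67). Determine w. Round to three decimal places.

u(386.1,46.4) = u(281,67) means w·386.1 + (1−w)·46.4 = w·281 + (1−w)·67.
Rearranging, 105.1·w − 20.6·(1−w) = 0.
So w/(1−w) = 20.6/105.1 = 0.1960, giving w = 20.6/(105.1+20.6) = 0.164.

w = 0.164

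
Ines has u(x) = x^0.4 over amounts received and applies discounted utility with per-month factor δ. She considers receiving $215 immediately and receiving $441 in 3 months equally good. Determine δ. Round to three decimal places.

Equating discounted utilities: u(215) = δ^3·u(441) ⇒ δ^3 = u(215)/u(441).
With u(x) = x^0.4: δ^3 = 215^0.4/441^0.4 = (215/441)^0.4 = 0.75024.
Hence δ = (0.75024)^(1/3) = 0.90866.

δ ≈ 0.909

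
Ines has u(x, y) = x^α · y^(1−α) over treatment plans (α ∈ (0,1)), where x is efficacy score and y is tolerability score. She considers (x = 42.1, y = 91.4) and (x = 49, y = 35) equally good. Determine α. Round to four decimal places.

The Cobb–Douglas utilities coincide, so 42.1^α·91.4^(1−α) = 49^α·35^(1−α).
Rearrange to (42.1/49)^α = (35/91.4)^(1−α) and take logs: α·-0.1517726 = (1−α)·-0.9598974.
With A = -0.1517726 and B = -0.9598974: α·A = (1−α)·B, so α = B/(A+B) = -0.9598974/-1.1116700 ≈ 0.8635.

α ≈ 0.8635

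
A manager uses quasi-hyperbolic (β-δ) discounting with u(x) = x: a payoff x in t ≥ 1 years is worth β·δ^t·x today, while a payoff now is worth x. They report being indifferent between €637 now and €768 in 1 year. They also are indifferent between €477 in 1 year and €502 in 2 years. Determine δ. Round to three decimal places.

δ ≈ 0.950

From the later pair, β·δ^1·477 = β·δ^2·502; dividing through, δ = 477/502 = 0.95020.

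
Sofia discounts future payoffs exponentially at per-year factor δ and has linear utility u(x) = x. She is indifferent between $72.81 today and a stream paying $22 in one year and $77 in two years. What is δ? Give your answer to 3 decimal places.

δ ≈ 0.840

Equating present values: 72.81 = 22δ + 77δ².
So 77δ² + 22δ − 72.81 = 0.
The positive root is δ = [−22 + √(22² + 4·77·72.81)] / (2·77) = (−22 + 151.359)/154 ≈ 0.840.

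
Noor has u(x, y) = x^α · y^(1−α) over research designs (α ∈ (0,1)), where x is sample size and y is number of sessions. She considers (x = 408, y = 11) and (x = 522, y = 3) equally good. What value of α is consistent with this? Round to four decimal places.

Set the two utilities equal: 408^α·11^(1−α) = 522^α·3^(1−α).
Rearrange to (408/522)^α = (3/11)^(1−α) and take logs: α·-0.2464004 = (1−α)·-1.2992830.
Thus α·(-1.5456834) = -1.2992830, so α = -1.2992830/-1.5456834 ≈ 0.8406.

α ≈ 0.8406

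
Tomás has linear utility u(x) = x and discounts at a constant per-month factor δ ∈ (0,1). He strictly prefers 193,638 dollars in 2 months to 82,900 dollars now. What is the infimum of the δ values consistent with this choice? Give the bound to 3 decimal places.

Comparing present values: 82900 < δ^2·193638.
Hence δ^2 > 82900/193638 = 0.42812, and x ↦ x^(1/2) is increasing on (0,∞).
δ > (82900/193638)^(1/2) ≈ 0.654.

δ > 0.654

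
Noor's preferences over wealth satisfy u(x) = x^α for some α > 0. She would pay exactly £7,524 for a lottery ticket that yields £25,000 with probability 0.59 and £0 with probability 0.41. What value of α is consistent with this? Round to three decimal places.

The lottery's expected utility is 0.59·u(25000) + 0.41·u(0) = 0.59·25000^α (since u(0) = 0 for α > 0).
Equating: 7524^α = 0.59·25000^α, i.e. 0.3010^α = 0.59.
Take logs: α = ln 0.59 / ln(7524/25000) ≈ 0.43941.

α ≈ 0.439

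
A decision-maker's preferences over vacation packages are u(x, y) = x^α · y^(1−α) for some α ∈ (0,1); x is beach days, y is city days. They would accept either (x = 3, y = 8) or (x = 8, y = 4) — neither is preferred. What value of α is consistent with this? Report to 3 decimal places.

α ≈ 0.414

Indifference: 3^α · 8^(1−α) = 8^α · 4^(1−α).
(3/8)^α = (4/8)^(1−α); take logs: α·ln(3/8) = (1−α)·ln(4/8), i.e. α·-0.980829 = (1−α)·-0.693147.
Thus α·(-1.673976) = -0.693147, so α = -0.693147/-1.673976 ≈ 0.414.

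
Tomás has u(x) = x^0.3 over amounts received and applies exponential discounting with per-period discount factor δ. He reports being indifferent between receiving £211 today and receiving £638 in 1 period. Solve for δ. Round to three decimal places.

δ ≈ 0.718

Equating discounted utilities: u(211) = δ·u(638) ⇒ δ = u(211)/u(638).
Since u(x) = x^0.3, δ = (211/638)^0.3 = 0.33072^0.3 = 0.71753.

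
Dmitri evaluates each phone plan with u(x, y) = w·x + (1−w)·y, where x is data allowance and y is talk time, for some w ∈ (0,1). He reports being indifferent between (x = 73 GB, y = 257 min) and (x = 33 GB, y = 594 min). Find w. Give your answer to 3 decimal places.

Equating utilities: w·73 + (1−w)·257 = w·33 + (1−w)·594.
Rearranging, 40·w − 337·(1−w) = 0.
The marginal rate of substitution is 337/40, so w = 337/(40+337) = 0.894.

w = 0.894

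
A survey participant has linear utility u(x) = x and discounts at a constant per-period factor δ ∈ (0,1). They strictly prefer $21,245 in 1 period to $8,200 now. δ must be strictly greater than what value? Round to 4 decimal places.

Comparing present values: 8200 < δ·21245.
So δ > 8200/21245 = 0.38597.

δ > 0.3860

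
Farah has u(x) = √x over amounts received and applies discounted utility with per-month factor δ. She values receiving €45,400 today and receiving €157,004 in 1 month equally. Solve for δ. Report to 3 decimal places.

Equating discounted utilities: u(45400) = δ·u(157004) ⇒ δ = u(45400)/u(157004).
Since u(x) = √x, δ = √(45400/157004) = 0.53774.

δ ≈ 0.538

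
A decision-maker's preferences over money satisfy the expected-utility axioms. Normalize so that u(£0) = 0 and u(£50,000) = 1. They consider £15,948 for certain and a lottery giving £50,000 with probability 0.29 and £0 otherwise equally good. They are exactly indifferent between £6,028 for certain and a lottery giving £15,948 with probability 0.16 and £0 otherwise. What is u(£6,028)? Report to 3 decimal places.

0.046

From the first indifference, u(£15,948) = 0.29·u(£50,000) + 0.71·u(£0) = 0.29·1 + 0.71·0 = 0.29.
The second indifference gives u(£6,028) = 0.16·u(£15,948) + 0.84·u(£0) = 0.16·0.29 + 0.84·0.00 = 0.0464.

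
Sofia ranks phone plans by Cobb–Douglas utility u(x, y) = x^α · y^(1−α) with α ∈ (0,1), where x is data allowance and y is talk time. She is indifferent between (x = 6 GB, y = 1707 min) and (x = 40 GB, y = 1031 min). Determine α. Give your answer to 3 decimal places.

Indifference: 6^α · 1707^(1−α) = 40^α · 1031^(1−α).
Taking logs: α·ln 6 + (1−α)·ln 1707 = α·ln 40 + (1−α)·ln 1031, i.e. α·-1.897120 = (1−α)·-0.504208.
So α/(1−α) = (-0.504208)/(-1.897120) = 0.265775, and α = 0.265775/1.265775 ≈ 0.210.

α ≈ 0.210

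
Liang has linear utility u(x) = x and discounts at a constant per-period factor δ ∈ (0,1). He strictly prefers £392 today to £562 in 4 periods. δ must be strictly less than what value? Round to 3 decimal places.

δ < 0.914

Comparing present values: 392 > δ^4·562.
So δ^4 < 392/562 = 0.69751; taking the 4th root of both positive sides preserves the inequality.
δ < (392/562)^(1/4) ≈ 0.914.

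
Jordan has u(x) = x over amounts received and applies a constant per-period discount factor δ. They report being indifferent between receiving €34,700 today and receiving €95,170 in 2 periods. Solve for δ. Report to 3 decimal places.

The payoff in 2 periods is discounted by δ^2, so u(34700) = δ^2·u(95170) and δ^2 = u(34700)/u(95170).
With u(x) = x: δ^2 = 34700/95170 = 0.36461.
Taking the square root: δ = 0.36461^(1/2) ≈ 0.604.

δ ≈ 0.604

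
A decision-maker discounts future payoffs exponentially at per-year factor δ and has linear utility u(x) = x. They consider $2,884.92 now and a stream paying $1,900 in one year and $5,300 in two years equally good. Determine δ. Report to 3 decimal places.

δ ≈ 0.580

Present value of the stream is 1900·δ + 5300·δ². Indifference gives 1900δ + 5300δ² = 2884.92.
Rearranged: 5300δ² + 1900δ − 2884.92 = 0.
The positive root is δ = [−1900 + √(1900² + 4·5300·2884.92)] / (2·5300) = (−1900 + 8048.000)/10600 ≈ 0.580.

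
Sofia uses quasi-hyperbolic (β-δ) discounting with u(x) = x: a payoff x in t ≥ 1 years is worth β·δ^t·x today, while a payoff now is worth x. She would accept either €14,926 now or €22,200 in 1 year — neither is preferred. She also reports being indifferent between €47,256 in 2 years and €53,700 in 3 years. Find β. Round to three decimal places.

β ≈ 0.764

From the later pair, β·δ^2·47256 = β·δ^3·53700; dividing through, δ = 47256/53700 = 0.88000.
Now use the now-vs-future pair: 14926 = β·δ·22200 gives β = 14926/(0.88000·22200) ≈ 0.764.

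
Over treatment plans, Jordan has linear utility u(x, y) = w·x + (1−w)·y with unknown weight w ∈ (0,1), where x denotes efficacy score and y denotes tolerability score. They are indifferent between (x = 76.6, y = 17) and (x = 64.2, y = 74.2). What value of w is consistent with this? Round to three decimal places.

w = 0.822

Indifference: w·76.6 + (1−w)·17 = w·64.2 + (1−w)·74.2.
Rearranging, 12.4·w − 57.2·(1−w) = 0.
Hence w = 57.2/(12.4+57.2) = 57.2/69.6 = 0.822.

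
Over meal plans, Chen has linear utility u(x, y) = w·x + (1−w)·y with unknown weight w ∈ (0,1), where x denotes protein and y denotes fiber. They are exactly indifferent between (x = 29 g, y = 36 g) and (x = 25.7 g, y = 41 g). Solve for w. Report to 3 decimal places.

w = 0.602

Equating utilities: w·29 + (1−w)·36 = w·25.7 + (1−w)·41.
Rearranging, 3.3·w − 5·(1−w) = 0.
Hence w = 5/(3.3+5) = 5/8.3 = 0.602.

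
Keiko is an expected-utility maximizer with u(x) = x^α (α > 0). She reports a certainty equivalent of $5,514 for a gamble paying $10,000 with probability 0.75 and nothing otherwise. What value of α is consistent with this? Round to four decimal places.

EU(lottery) = 0.75·10000^α + 0.25·0 = 0.75·10000^α.
Equating: 5514^α = 0.75·10000^α, i.e. 0.5514^α = 0.75.
Taking logs: α·ln(5514/10000) = ln(0.75), so α = -0.2876821 / -0.5952948 ≈ 0.4833.

α ≈ 0.4833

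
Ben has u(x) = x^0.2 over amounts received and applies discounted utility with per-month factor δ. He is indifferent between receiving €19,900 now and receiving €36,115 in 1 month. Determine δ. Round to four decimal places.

δ ≈ 0.8876

Equating discounted utilities: u(19900) = δ·u(36115) ⇒ δ = u(19900)/u(36115).
Since u(x) = x^0.2, δ = (19900/36115)^0.2 = 0.55102^0.2 = 0.88763.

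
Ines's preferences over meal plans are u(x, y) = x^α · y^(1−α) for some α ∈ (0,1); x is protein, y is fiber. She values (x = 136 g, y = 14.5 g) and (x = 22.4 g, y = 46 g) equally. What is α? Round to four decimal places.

The Cobb–Douglas utilities coincide, so 136^α·14.5^(1−α) = 22.4^α·46^(1−α).
Rearrange to (136/22.4)^α = (46/14.5)^(1−α) and take logs: α·1.8035939 = (1−α)·1.1544927.
Thus α·(2.9580866) = 1.1544927, so α = 1.1544927/2.9580866 ≈ 0.3903.

α ≈ 0.3903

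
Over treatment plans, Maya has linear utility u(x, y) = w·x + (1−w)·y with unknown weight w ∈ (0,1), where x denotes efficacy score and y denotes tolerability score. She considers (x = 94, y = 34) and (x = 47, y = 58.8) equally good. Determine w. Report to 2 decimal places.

u(94,34) = u(47,58.8) means w·94 + (1−w)·34 = w·47 + (1−w)·58.8.
Rearranging, 47·w − 24.8·(1−w) = 0.
Hence w = 24.8/(47+24.8) = 24.8/71.8 = 0.35.

w = 0.35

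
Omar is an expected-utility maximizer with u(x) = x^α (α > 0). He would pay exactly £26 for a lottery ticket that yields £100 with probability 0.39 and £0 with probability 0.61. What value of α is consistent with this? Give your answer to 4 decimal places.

EU(lottery) = 0.39·100^α + 0.61·0 = 0.39·100^α.
Equating: 26^α = 0.39·100^α, i.e. 0.2600^α = 0.39.
Taking logs: α·ln(26/100) = ln(0.39), so α = -0.9416085 / -1.3470736 ≈ 0.6990.

α ≈ 0.6990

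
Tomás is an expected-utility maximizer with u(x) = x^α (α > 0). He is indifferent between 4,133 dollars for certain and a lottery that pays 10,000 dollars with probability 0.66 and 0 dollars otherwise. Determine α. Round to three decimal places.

EU(lottery) = 0.66·10000^α + 0.34·0 = 0.66·10000^α.
Equating: 4133^α = 0.66·10000^α, i.e. 0.4133^α = 0.66.
Taking logs: α·ln(4133/10000) = ln(0.66), so α = -0.415515 / -0.883582 ≈ 0.470.

α ≈ 0.470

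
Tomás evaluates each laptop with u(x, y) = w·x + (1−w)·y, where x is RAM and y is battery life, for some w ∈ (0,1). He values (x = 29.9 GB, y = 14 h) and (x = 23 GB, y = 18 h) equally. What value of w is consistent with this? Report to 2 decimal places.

w = 0.37

u(29.9,14) = u(23,18) means w·29.9 + (1−w)·14 = w·23 + (1−w)·18.
w·(29.9−23) = (1−w)·(18−14), i.e. w·6.9 = (1−w)·4.
Hence w = 4/(6.9+4) = 4/10.9 = 0.37.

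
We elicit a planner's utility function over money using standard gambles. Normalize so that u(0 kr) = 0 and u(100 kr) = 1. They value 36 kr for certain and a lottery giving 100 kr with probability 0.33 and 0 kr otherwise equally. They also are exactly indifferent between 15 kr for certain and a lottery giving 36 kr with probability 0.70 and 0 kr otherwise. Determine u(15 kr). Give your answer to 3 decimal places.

From the first indifference, u(36 kr) = 0.33·u(100 kr) + 0.67·u(0 kr) = 0.33·1 + 0.67·0 = 0.33.
Then u(15 kr) = 0.70·u(36 kr) + 0.30·u(0 kr) = 0.70·0.33 + 0.30·0.00 = 0.2310.

0.231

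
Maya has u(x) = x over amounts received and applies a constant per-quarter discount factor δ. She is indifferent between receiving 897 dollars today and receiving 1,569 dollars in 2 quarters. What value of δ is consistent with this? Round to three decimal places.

The payoff in 2 quarters is discounted by δ^2, so u(897) = δ^2·u(1569) and δ^2 = u(897)/u(1569).
With u(x) = x: δ^2 = 897/1569 = 0.57170.
So δ = 0.57170^(1/2) ≈ 0.756.

δ ≈ 0.756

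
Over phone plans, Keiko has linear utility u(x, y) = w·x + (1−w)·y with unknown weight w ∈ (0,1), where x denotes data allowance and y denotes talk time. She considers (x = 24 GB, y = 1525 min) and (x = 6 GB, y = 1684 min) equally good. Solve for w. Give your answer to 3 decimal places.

Equating utilities: w·24 + (1−w)·1525 = w·6 + (1−w)·1684.
Rearranging, 18·w − 159·(1−w) = 0.
The marginal rate of substitution is 159/18, so w = 159/(18+159) = 0.898.

w = 0.898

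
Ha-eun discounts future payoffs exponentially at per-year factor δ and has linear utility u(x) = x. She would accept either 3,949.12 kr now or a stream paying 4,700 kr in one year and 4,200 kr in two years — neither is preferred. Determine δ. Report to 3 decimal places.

Equating present values: 3949.12 = 4700δ + 4200δ².
Rearranged: 4200δ² + 4700δ − 3949.12 = 0.
By the quadratic formula (taking the positive root), δ = (−4700 + √88435216.00) / 8400 ≈ 0.560.

δ ≈ 0.560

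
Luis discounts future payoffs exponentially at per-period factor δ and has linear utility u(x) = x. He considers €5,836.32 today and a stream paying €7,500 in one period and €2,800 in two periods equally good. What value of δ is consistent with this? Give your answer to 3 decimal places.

δ ≈ 0.630

Equating present values: 5836.32 = 7500δ + 2800δ².
That is, 2800δ² + 7500δ − 5836.32 = 0, a quadratic in δ.
By the quadratic formula (taking the positive root), δ = (−7500 + √121616784.00) / 5600 ≈ 0.630.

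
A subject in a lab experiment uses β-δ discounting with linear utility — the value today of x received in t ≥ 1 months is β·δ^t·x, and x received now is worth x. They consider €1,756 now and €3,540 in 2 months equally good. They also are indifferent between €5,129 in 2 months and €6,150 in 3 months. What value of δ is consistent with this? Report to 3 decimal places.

δ ≈ 0.834

From the later pair, β·δ^2·5129 = β·δ^3·6150; dividing through, δ = 5129/6150 = 0.83398.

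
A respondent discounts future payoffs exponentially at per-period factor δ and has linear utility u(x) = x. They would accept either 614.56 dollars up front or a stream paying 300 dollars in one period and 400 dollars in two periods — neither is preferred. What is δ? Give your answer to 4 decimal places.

Present value of the stream is 300·δ + 400·δ². Indifference gives 300δ + 400δ² = 614.56.
That is, 400δ² + 300δ − 614.56 = 0, a quadratic in δ.
The positive root is δ = [−300 + √(300² + 4·400·614.56)] / (2·400) = (−300 + 1036.000)/800 ≈ 0.9200.

δ ≈ 0.9200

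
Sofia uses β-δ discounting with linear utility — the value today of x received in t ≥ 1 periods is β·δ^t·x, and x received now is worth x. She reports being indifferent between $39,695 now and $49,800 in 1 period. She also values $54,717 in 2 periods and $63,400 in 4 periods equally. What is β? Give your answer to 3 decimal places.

β ≈ 0.858

From the later pair, β·δ^2·54717 = β·δ^4·63400; dividing through, δ^2 = 54717/63400 = 0.86304, so δ = 0.92900.
Now use the now-vs-future pair: 39695 = β·δ·49800 gives β = 39695/(0.92900·49800) ≈ 0.858.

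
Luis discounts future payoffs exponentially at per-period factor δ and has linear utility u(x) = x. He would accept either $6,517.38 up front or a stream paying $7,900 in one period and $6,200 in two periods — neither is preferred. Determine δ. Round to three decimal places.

Equating present values: 6517.38 = 7900δ + 6200δ².
That is, 6200δ² + 7900δ − 6517.38 = 0, a quadratic in δ.
The positive root is δ = [−7900 + √(7900² + 4·6200·6517.38)] / (2·6200) = (−7900 + 14968.000)/12400 ≈ 0.570.

δ ≈ 0.570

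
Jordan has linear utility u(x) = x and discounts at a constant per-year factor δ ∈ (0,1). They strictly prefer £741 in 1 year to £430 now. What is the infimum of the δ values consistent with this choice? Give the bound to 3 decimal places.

Under u(x) = x this choice says 430 < δ·741.
Dividing through by 741 gives δ > 0.58030.

δ > 0.580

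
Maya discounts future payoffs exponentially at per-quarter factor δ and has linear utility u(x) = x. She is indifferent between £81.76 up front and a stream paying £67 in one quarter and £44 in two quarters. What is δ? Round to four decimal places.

Present value of the stream is 67·δ + 44·δ². Indifference gives 67δ + 44δ² = 81.76.
That is, 44δ² + 67δ − 81.76 = 0, a quadratic in δ.
By the quadratic formula (taking the positive root), δ = (−67 + √18878.76) / 88 ≈ 0.8000.

δ ≈ 0.8000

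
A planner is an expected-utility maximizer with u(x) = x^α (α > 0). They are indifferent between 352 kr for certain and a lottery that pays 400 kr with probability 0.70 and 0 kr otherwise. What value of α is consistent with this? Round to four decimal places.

α ≈ 2.7902

The lottery's expected utility is 0.70·u(400) + 0.30·u(0) = 0.70·400^α (since u(0) = 0 for α > 0).
Equating: 352^α = 0.70·400^α, i.e. 0.8800^α = 0.70.
Taking logs: α·ln(352/400) = ln(0.70), so α = -0.3566749 / -0.1278334 ≈ 2.7902.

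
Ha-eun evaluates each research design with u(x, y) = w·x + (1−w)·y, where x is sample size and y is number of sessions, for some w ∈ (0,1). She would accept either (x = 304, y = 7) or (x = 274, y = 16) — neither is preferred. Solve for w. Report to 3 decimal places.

u(304,7) = u(274,16) means w·304 + (1−w)·7 = w·274 + (1−w)·16.
Rearranging, 30·w − 9·(1−w) = 0.
Hence w = 9/(30+9) = 9/39 = 0.231.

w = 0.231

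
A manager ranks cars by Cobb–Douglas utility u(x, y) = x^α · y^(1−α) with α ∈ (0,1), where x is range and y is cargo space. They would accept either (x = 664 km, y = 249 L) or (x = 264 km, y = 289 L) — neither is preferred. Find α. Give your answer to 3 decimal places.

Indifference: 664^α · 249^(1−α) = 264^α · 289^(1−α).
(664/264)^α = (289/249)^(1−α); take logs: α·ln(664/264) = (1−α)·ln(289/249), i.e. α·0.922333 = (1−α)·0.148974.
With A = 0.922333 and B = 0.148974: α·A = (1−α)·B, so α = B/(A+B) = 0.148974/1.071307 ≈ 0.139.

α ≈ 0.139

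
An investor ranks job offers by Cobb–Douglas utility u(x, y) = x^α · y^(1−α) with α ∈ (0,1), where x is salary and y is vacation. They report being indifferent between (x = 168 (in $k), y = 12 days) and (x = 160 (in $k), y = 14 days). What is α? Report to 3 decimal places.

α ≈ 0.760

The Cobb–Douglas utilities coincide, so 168^α·12^(1−α) = 160^α·14^(1−α).
Taking logs: α·ln 168 + (1−α)·ln 12 = α·ln 160 + (1−α)·ln 14, i.e. α·0.048790 = (1−α)·0.154151.
With A = 0.048790 and B = 0.154151: α·A = (1−α)·B, so α = B/(A+B) = 0.154151/0.202941 ≈ 0.760.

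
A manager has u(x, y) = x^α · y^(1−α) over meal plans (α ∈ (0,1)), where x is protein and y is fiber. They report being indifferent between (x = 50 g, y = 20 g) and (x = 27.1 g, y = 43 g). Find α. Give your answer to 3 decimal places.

The Cobb–Douglas utilities coincide, so 50^α·20^(1−α) = 27.1^α·43^(1−α).
(50/27.1)^α = (43/20)^(1−α); take logs: α·ln(50/27.1) = (1−α)·ln(43/20), i.e. α·0.612489 = (1−α)·0.765468.
With A = 0.612489 and B = 0.765468: α·A = (1−α)·B, so α = B/(A+B) = 0.765468/1.377957 ≈ 0.556.

α ≈ 0.556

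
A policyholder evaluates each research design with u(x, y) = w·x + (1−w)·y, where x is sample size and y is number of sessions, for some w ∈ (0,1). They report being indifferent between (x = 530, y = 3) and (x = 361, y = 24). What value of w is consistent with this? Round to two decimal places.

Indifference: w·530 + (1−w)·3 = w·361 + (1−w)·24.
Collecting terms: w·169 = (1−w)·21.
So w/(1−w) = 21/169 = 0.1243, giving w = 21/(169+21) = 0.11.

w = 0.11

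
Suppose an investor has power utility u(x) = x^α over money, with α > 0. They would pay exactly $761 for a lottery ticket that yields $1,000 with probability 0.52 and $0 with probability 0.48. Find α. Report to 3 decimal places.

The lottery's expected utility is 0.52·u(1000) + 0.48·u(0) = 0.52·1000^α (since u(0) = 0 for α > 0).
Setting u(761) equal to that: 761^α = 0.52·1000^α ⇒ (761/1000)^α = 0.52.
α = ln(0.52) / ln(761/1000) = -0.653926/-0.273122 ≈ 2.394.

α ≈ 2.394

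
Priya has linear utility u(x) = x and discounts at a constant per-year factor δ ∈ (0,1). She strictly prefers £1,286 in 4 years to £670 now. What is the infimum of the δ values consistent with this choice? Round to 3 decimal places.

The preference means 670 < δ^4·1286.
Dividing by 1286: δ^4 > 0.52100. Both sides are positive, so the 4th root keeps the direction.
δ > 0.52100^(1/4) = 0.850.

δ > 0.850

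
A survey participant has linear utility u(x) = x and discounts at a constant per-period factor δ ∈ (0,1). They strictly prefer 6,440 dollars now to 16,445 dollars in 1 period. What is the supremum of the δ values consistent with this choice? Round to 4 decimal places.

Under u(x) = x this choice says 6440 > δ·16445.
Dividing through by 16445 gives δ < 0.39161.

δ < 0.3916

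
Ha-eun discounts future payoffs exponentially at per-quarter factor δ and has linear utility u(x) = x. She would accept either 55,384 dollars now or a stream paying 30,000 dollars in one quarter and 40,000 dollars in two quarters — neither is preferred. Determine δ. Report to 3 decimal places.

δ ≈ 0.860

Equating present values: 55384 = 30000δ + 40000δ².
Rearranged: 40000δ² + 30000δ − 55384 = 0.
By the quadratic formula (taking the positive root), δ = (−30000 + √9761440000.00) / 80000 ≈ 0.860.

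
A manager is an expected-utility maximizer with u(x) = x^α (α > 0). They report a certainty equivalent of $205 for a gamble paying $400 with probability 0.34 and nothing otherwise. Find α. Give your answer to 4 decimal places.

α ≈ 1.6139

The lottery's expected utility is 0.34·u(400) + 0.66·u(0) = 0.34·400^α (since u(0) = 0 for α > 0).
Equating: 205^α = 0.34·400^α, i.e. 0.5125^α = 0.34.
Taking logs: α·ln(205/400) = ln(0.34), so α = -1.0788097 / -0.6684546 ≈ 1.6139.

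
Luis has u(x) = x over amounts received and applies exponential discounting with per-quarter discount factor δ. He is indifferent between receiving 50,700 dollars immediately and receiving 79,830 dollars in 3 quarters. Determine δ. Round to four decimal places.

δ ≈ 0.8596

Indifference means u(50700) = δ^3 · u(79830), so δ^3 = u(50700)/u(79830).
With u(x) = x: δ^3 = 50700/79830 = 0.63510.
So δ = 0.63510^(1/3) ≈ 0.8596.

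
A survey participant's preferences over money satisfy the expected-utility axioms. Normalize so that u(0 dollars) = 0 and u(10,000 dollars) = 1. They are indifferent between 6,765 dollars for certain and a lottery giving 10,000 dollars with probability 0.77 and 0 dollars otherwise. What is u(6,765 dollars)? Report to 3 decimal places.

0.770

By the standard-gamble method, u(6,765 dollars) is just the indifference probability on the best outcome: 0.77.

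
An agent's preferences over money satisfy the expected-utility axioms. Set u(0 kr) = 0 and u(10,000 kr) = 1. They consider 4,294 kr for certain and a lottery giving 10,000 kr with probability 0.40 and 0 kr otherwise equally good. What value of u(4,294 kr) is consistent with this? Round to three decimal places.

0.400

The indifference gives u(4,294 kr) = 0.40·u(10,000 kr) + 0.60·u(0 kr) = 0.40·1 + 0.60·0 = 0.40.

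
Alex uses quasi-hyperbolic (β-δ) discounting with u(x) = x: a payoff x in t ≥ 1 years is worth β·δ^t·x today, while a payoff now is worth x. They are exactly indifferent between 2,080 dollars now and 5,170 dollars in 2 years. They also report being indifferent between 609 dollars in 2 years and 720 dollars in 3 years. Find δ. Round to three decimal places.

δ ≈ 0.846

From the later pair, β·δ^2·609 = β·δ^3·720; dividing through, δ = 609/720 = 0.84583.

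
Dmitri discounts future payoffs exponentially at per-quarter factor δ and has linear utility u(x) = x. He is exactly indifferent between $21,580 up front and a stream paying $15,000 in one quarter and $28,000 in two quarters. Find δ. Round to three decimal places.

δ ≈ 0.650

Present value of the stream is 15000·δ + 28000·δ². Indifference gives 15000δ + 28000δ² = 21580.
Rearranged: 28000δ² + 15000δ − 21580 = 0.
δ = (−15000 + √(15000² + 4·28000·21580)) / (2·28000) = (−15000 + √2641960000.00) / 56000 ≈ 0.650.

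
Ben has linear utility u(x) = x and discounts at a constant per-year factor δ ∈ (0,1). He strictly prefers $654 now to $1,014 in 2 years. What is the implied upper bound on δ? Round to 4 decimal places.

Under u(x) = x this choice says 654 > δ^2·1014.
So δ^2 < 654/1014 = 0.64497; taking the square root of both positive sides preserves the inequality.
δ < (654/1014)^(1/2) ≈ 0.8031.

δ < 0.8031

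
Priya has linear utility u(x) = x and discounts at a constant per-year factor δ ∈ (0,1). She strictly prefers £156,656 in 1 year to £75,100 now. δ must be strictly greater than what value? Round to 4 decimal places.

δ > 0.4794

Comparing present values: 75100 < δ·156656.
So δ > 75100/156656 = 0.47939.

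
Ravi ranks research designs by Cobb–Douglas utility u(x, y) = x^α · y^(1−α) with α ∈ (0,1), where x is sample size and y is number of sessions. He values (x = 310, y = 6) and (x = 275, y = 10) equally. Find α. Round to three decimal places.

Indifference: 310^α · 6^(1−α) = 275^α · 10^(1−α).
Taking logs: α·ln 310 + (1−α)·ln 6 = α·ln 275 + (1−α)·ln 10, i.e. α·0.119801 = (1−α)·0.510826.
So α/(1−α) = (0.510826)/(0.119801) = 4.263954, and α = 4.263954/5.263954 ≈ 0.810.

α ≈ 0.810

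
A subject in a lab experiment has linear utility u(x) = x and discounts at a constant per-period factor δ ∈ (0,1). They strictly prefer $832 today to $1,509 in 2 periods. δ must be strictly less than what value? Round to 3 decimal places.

δ < 0.743

The preference means 832 > δ^2·1509.
So δ^2 < 832/1509 = 0.55136; taking the square root of both positive sides preserves the inequality.
δ < (832/1509)^(1/2) ≈ 0.743.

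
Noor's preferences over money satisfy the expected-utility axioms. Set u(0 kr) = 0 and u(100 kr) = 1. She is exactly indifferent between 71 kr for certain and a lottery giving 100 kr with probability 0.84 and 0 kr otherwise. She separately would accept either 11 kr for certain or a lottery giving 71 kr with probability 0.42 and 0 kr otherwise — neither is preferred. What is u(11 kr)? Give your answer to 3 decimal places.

0.353

From the first indifference, u(71 kr) = 0.84·u(100 kr) + 0.16·u(0 kr) = 0.84·1 + 0.16·0 = 0.84.
Then u(11 kr) = 0.42·u(71 kr) + 0.58·u(0 kr) = 0.42·0.84 + 0.58·0.00 = 0.3528.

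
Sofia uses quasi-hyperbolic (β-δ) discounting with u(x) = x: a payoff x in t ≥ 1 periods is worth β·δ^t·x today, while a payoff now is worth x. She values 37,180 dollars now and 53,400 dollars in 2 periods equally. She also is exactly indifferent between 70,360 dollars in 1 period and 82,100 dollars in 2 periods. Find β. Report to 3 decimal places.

β ≈ 0.948

From the later pair, β·δ^1·70360 = β·δ^2·82100; dividing through, δ = 70360/82100 = 0.85700.
The first indifference: 37180 = β·δ^2·53400, so β = 37180/(δ^2·53400) = 37180/(0.73446·53400) ≈ 0.948.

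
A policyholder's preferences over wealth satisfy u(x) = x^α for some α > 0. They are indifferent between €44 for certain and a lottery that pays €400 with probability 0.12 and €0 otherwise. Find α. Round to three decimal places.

EU(lottery) = 0.12·400^α + 0.88·0 = 0.12·400^α.
Setting u(44) equal to that: 44^α = 0.12·400^α ⇒ (44/400)^α = 0.12.
Taking logs: α·ln(44/400) = ln(0.12), so α = -2.120264 / -2.207275 ≈ 0.961.

α ≈ 0.961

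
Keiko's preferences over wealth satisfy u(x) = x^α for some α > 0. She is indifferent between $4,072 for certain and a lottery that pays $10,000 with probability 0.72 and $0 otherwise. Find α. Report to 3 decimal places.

The lottery's expected utility is 0.72·u(10000) + 0.28·u(0) = 0.72·10000^α (since u(0) = 0 for α > 0).
Equating: 4072^α = 0.72·10000^α, i.e. 0.4072^α = 0.72.
Take logs: α = ln 0.72 / ln(4072/10000) ≈ 0.36563.

α ≈ 0.366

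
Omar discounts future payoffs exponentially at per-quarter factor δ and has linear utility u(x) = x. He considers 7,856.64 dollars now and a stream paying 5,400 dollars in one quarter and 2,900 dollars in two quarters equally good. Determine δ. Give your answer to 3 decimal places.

The stream is worth 5400δ + 2900δ² today, so 5400δ + 2900δ² = 7856.64.
That is, 2900δ² + 5400δ − 7856.64 = 0, a quadratic in δ.
δ = (−5400 + √(5400² + 4·2900·7856.64)) / (2·2900) = (−5400 + √120297024.00) / 5800 ≈ 0.960.

δ ≈ 0.960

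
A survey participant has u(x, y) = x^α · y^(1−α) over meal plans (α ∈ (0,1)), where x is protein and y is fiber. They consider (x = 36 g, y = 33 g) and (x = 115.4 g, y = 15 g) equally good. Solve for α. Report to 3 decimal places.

The Cobb–Douglas utilities coincide, so 36^α·33^(1−α) = 115.4^α·15^(1−α).
Taking logs: α·ln 36 + (1−α)·ln 33 = α·ln 115.4 + (1−α)·ln 15, i.e. α·-1.164885 = (1−α)·-0.788457.
So α/(1−α) = (-0.788457)/(-1.164885) = 0.676854, and α = 0.676854/1.676854 ≈ 0.404.

α ≈ 0.404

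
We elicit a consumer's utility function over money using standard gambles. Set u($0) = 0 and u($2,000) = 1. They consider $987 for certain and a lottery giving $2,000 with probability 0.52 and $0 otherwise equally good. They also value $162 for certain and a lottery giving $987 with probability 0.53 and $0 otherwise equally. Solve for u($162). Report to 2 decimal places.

First, u($987) = 0.52·u($2,000) + 0.48·u($0) = 0.52.
Chaining: u($162) = 0.53·0.52 + 0.47·0.00 = 0.2756.

0.28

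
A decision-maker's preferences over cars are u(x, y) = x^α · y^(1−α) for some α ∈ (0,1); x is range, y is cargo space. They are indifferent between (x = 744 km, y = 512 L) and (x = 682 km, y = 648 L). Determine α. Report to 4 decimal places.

Indifference: 744^α · 512^(1−α) = 682^α · 648^(1−α).
Taking logs: α·ln 744 + (1−α)·ln 512 = α·ln 682 + (1−α)·ln 648, i.e. α·0.0870114 = (1−α)·0.2355661.
Thus α·(0.3225775) = 0.2355661, so α = 0.2355661/0.3225775 ≈ 0.7303.

α ≈ 0.7303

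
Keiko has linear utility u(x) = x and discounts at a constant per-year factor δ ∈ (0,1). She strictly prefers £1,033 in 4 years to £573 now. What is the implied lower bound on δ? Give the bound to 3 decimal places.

δ > 0.863

Comparing present values: 573 < δ^4·1033.
So δ^4 > 573/1033 = 0.55470; taking the 4th root of both positive sides preserves the inequality.
δ > (573/1033)^(1/4) ≈ 0.863.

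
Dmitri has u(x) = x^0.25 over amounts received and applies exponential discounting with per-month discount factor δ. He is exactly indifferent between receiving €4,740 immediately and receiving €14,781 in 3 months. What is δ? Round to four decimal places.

Indifference means u(4740) = δ^3 · u(14781), so δ^3 = u(4740)/u(14781).
Since u(x) = x^0.25, δ^3 = (4740/14781)^0.25 = 0.32068^0.25 = 0.75252.
Hence δ = (0.75252)^(1/3) = 0.909577.

δ ≈ 0.9096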